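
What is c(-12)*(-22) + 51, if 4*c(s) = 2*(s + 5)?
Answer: 128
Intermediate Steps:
c(s) = 5/2 + s/2 (c(s) = (2*(s + 5))/4 = (2*(5 + s))/4 = (10 + 2*s)/4 = 5/2 + s/2)
c(-12)*(-22) + 51 = (5/2 + (½)*(-12))*(-22) + 51 = (5/2 - 6)*(-22) + 51 = -7/2*(-22) + 51 = 77 + 51 = 128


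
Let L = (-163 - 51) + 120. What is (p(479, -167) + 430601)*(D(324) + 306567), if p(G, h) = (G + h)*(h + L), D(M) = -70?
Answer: 107019250993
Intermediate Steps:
L = -94 (L = -214 + 120 = -94)
p(G, h) = (-94 + h)*(G + h) (p(G, h) = (G + h)*(h - 94) = (G + h)*(-94 + h) = (-94 + h)*(G + h))
(p(479, -167) + 430601)*(D(324) + 306567) = (((-167)² - 94*479 - 94*(-167) + 479*(-167)) + 430601)*(-70 + 306567) = ((27889 - 45026 + 15698 - 79993) + 430601)*306497 = (-81432 + 430601)*306497 = 349169*306497 = 107019250993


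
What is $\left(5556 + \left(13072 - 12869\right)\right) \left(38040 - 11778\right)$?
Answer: $151242858$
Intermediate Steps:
$\left(5556 + \left(13072 - 12869\right)\right) \left(38040 - 11778\right) = \left(5556 + \left(13072 - 12869\right)\right) 26262 = \left(5556 + 203\right) 26262 = 5759 \cdot 26262 = 151242858$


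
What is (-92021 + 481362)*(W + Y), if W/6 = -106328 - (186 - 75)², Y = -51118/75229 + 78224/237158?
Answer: -2472513994316714221548/8920579591 ≈ -2.7717e+11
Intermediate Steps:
Y = -3119164674/8920579591 (Y = -51118*1/75229 + 78224*(1/237158) = -51118/75229 + 39112/118579 = -3119164674/8920579591 ≈ -0.34966)
W = -711894 (W = 6*(-106328 - (186 - 75)²) = 6*(-106328 - 1*111²) = 6*(-106328 - 1*12321) = 6*(-106328 - 12321) = 6*(-118649) = -711894)
(-92021 + 481362)*(W + Y) = (-92021 + 481362)*(-711894 - 3119164674/8920579591) = 389341*(-6350510206520028/8920579591) = -2472513994316714221548/8920579591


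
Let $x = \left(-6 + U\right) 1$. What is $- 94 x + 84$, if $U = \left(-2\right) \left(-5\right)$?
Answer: $-292$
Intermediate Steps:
$U = 10$
$x = 4$ ($x = \left(-6 + 10\right) 1 = 4 \cdot 1 = 4$)
$- 94 x + 84 = \left(-94\right) 4 + 84 = -376 + 84 = -292$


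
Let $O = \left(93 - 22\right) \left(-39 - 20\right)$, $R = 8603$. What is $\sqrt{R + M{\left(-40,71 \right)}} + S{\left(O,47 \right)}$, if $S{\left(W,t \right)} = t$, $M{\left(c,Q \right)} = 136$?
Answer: $47 + 3 \sqrt{971} \approx 140.48$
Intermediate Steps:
$O = -4189$ ($O = 71 \left(-59\right) = -4189$)
$\sqrt{R + M{\left(-40,71 \right)}} + S{\left(O,47 \right)} = \sqrt{8603 + 136} + 47 = \sqrt{8739} + 47 = 3 \sqrt{971} + 47 = 47 + 3 \sqrt{971}$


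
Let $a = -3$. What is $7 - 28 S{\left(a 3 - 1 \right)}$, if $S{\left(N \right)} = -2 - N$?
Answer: $-217$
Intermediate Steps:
$7 - 28 S{\left(a 3 - 1 \right)} = 7 - 28 \left(-2 - \left(\left(-3\right) 3 - 1\right)\right) = 7 - 28 \left(-2 - \left(-9 - 1\right)\right) = 7 - 28 \left(-2 - -10\right) = 7 - 28 \left(-2 + 10\right) = 7 - 224 = -217$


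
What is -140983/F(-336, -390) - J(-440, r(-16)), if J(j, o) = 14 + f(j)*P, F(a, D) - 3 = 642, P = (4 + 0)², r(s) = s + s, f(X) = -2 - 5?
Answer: -77773/645 ≈ -120.58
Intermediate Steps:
f(X) = -7
r(s) = 2*s
P = 16 (P = 4² = 16)
F(a, D) = 645 (F(a, D) = 3 + 642 = 645)
J(j, o) = -98 (J(j, o) = 14 - 7*16 = 14 - 112 = -98)
-140983/F(-336, -390) - J(-440, r(-16)) = -140983/645 - 1*(-98) = -140983*1/645 + 98 = -140983/645 + 98 = -77773/645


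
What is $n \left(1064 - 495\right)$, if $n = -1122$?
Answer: $-638418$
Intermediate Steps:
$n \left(1064 - 495\right) = - 1122 \left(1064 - 495\right) = \left(-1122\right) 569 = -638418$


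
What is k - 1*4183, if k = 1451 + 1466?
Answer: -1266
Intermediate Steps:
k = 2917
k - 1*4183 = 2917 - 1*4183 = 2917 - 4183 = -1266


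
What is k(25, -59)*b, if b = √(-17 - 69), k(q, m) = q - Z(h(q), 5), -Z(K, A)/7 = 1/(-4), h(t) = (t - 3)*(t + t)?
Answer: 93*I*√86/4 ≈ 215.61*I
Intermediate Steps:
h(t) = 2*t*(-3 + t) (h(t) = (-3 + t)*(2*t) = 2*t*(-3 + t))
Z(K, A) = 7/4 (Z(K, A) = -7/(-4) = -7*(-¼) = 7/4)
k(q, m) = -7/4 + q (k(q, m) = q - 1*7/4 = q - 7/4 = -7/4 + q)
b = I*√86 (b = √(-86) = I*√86 ≈ 9.2736*I)
k(25, -59)*b = (-7/4 + 25)*(I*√86) = 93*(I*√86)/4 = 93*I*√86/4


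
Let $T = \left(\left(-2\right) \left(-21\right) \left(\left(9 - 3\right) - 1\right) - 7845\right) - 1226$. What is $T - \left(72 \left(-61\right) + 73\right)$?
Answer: $-4542$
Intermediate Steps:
$T = -8861$ ($T = \left(42 \left(6 - 1\right) - 7845\right) - 1226 = \left(42 \cdot 5 - 7845\right) - 1226 = \left(210 - 7845\right) - 1226 = -7635 - 1226 = -8861$)
$T - \left(72 \left(-61\right) + 73\right) = -8861 - \left(72 \left(-61\right) + 73\right) = -8861 - \left(-4392 + 73\right) = -8861 - -4319 = -8861 + 4319 = -4542$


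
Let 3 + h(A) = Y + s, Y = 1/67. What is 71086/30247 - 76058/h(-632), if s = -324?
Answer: 77846307965/331325638 ≈ 234.95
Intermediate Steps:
Y = 1/67 ≈ 0.014925
h(A) = -21908/67 (h(A) = -3 + (1/67 - 324) = -3 - 21707/67 = -21908/67)
71086/30247 - 76058/h(-632) = 71086/30247 - 76058/(-21908/67) = 71086*(1/30247) - 76058*(-67/21908) = 71086/30247 + 2547943/10954 = 77846307965/331325638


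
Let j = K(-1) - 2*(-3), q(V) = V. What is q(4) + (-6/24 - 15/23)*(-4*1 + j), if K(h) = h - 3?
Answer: 267/46 ≈ 5.8043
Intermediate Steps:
K(h) = -3 + h
j = 2 (j = (-3 - 1) - 2*(-3) = -4 + 6 = 2)
q(4) + (-6/24 - 15/23)*(-4*1 + j) = 4 + (-6/24 - 15/23)*(-4*1 + 2) = 4 + (-6*1/24 - 15*1/23)*(-4 + 2) = 4 + (-¼ - 15/23)*(-2) = 4 - 83/92*(-2) = 4 + 83/46 = 267/46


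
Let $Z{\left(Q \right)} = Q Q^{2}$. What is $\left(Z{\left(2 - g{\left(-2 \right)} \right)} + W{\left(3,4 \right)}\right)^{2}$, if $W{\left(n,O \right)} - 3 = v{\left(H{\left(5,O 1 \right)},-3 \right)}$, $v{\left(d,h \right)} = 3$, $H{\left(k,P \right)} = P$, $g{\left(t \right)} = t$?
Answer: $4900$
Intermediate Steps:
$Z{\left(Q \right)} = Q^{3}$
$W{\left(n,O \right)} = 6$ ($W{\left(n,O \right)} = 3 + 3 = 6$)
$\left(Z{\left(2 - g{\left(-2 \right)} \right)} + W{\left(3,4 \right)}\right)^{2} = \left(\left(2 - -2\right)^{3} + 6\right)^{2} = \left(\left(2 + 2\right)^{3} + 6\right)^{2} = \left(4^{3} + 6\right)^{2} = \left(64 + 6\right)^{2} = 70^{2} = 4900$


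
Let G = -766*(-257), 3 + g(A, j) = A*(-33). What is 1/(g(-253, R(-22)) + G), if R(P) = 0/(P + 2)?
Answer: 1/205208 ≈ 4.8731e-6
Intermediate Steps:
R(P) = 0 (R(P) = 0/(2 + P) = 0)
g(A, j) = -3 - 33*A (g(A, j) = -3 + A*(-33) = -3 - 33*A)
G = 196862
1/(g(-253, R(-22)) + G) = 1/((-3 - 33*(-253)) + 196862) = 1/((-3 + 8349) + 196862) = 1/(8346 + 196862) = 1/205208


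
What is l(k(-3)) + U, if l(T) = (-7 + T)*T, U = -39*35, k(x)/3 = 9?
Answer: -825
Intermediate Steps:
k(x) = 27 (k(x) = 3*9 = 27)
U = -1365
l(T) = T*(-7 + T)
l(k(-3)) + U = 27*(-7 + 27) - 1365 = 27*20 - 1365 = 540 - 1365 = -825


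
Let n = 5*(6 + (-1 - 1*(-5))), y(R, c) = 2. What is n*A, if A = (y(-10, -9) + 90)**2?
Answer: 423200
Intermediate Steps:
n = 50 (n = 5*(6 + (-1 + 5)) = 5*(6 + 4) = 5*10 = 50)
A = 8464 (A = (2 + 90)**2 = 92**2 = 8464)
n*A = 50*8464 = 423200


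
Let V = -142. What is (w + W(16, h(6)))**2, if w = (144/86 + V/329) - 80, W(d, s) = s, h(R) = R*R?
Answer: 365887072996/200137609 ≈ 1828.2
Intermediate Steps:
h(R) = R**2
w = -1114178/14147 (w = (144/86 - 142/329) - 80 = (144*(1/86) - 142*1/329) - 80 = (72/43 - 142/329) - 80 = 17582/14147 - 80 = -1114178/14147 ≈ -78.757)
(w + W(16, h(6)))**2 = (-1114178/14147 + 6**2)**2 = (-1114178/14147 + 36)**2 = (-604886/14147)**2 = 365887072996/200137609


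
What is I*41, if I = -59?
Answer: -2419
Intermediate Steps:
I*41 = -59*41 = -2419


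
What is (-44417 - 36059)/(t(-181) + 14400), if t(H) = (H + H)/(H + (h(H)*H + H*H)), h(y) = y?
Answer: -14525918/2599199 ≈ -5.5886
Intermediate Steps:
t(H) = 2*H/(H + 2*H**2) (t(H) = (H + H)/(H + (H*H + H*H)) = (2*H)/(H + (H**2 + H**2)) = (2*H)/(H + 2*H**2) = 2*H/(H + 2*H**2))
(-44417 - 36059)/(t(-181) + 14400) = (-44417 - 36059)/(2/(1 + 2*(-181)) + 14400) = -80476/(2/(1 - 362) + 14400) = -80476/(2/(-361) + 14400) = -80476/(2*(-1/361) + 14400) = -80476/(-2/361 + 14400) = -80476/5198398/361 = -80476*361/5198398 = -14525918/2599199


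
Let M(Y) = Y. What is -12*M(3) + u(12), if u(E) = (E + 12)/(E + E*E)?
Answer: -466/13 ≈ -35.846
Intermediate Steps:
u(E) = (12 + E)/(E + E**2)
-12*M(3) + u(12) = -12*3 + (12 + 12)/(12*(1 + 12)) = -36 + (1/12)*24/13 = -36 + (1/12)*(1/13)*24 = -36 + 2/13 = -466/13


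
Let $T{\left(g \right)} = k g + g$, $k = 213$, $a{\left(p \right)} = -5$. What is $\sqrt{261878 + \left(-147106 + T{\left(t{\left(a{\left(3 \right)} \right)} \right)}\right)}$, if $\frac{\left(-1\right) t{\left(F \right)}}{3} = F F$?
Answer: $\sqrt{98722} \approx 314.2$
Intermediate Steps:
$t{\left(F \right)} = - 3 F^{2}$ ($t{\left(F \right)} = - 3 F F = - 3 F^{2}$)
$T{\left(g \right)} = 214 g$ ($T{\left(g \right)} = 213 g + g = 214 g$)
$\sqrt{261878 + \left(-147106 + T{\left(t{\left(a{\left(3 \right)} \right)} \right)}\right)} = \sqrt{261878 - \left(147106 - 214 \left(- 3 \left(-5\right)^{2}\right)\right)} = \sqrt{261878 - \left(147106 - 214 \left(\left(-3\right) 25\right)\right)} = \sqrt{261878 + \left(-147106 + 214 \left(-75\right)\right)} = \sqrt{261878 - 163156} = \sqrt{98722}$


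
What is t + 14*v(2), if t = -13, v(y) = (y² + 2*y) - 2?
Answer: 71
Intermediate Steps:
v(y) = -2 + y² + 2*y
t + 14*v(2) = -13 + 14*(-2 + 2² + 2*2) = -13 + 14*(-2 + 4 + 4) = -13 + 14*6 = -13 + 84 = 71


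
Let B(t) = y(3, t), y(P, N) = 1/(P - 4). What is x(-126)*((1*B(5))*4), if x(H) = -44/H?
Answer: -88/63 ≈ -1.3968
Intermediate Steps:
y(P, N) = 1/(-4 + P)
B(t) = -1 (B(t) = 1/(-4 + 3) = 1/(-1) = -1)
x(-126)*((1*B(5))*4) = (-44/(-126))*((1*(-1))*4) = (-44*(-1/126))*(-1*4) = (22/63)*(-4) = -88/63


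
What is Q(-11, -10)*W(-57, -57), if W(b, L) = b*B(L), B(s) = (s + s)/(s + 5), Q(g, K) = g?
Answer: 35739/26 ≈ 1374.6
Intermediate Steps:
B(s) = 2*s/(5 + s) (B(s) = (2*s)/(5 + s) = 2*s/(5 + s))
W(b, L) = 2*L*b/(5 + L) (W(b, L) = b*(2*L/(5 + L)) = 2*L*b/(5 + L))
Q(-11, -10)*W(-57, -57) = -22*(-57)*(-57)/(5 - 57) = -22*(-57)*(-57)/(-52) = -22*(-57)*(-57)*(-1)/52 = -11*(-3249/26) = 35739/26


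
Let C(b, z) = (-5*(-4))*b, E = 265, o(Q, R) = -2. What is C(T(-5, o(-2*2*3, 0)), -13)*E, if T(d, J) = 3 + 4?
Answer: 37100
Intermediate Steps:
T(d, J) = 7
C(b, z) = 20*b
C(T(-5, o(-2*2*3, 0)), -13)*E = (20*7)*265 = 140*265 = 37100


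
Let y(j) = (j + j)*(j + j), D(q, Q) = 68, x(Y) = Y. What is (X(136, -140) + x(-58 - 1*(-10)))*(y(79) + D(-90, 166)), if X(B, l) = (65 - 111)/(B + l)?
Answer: -913668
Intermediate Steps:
X(B, l) = -46/(B + l)
y(j) = 4*j² (y(j) = (2*j)*(2*j) = 4*j²)
(X(136, -140) + x(-58 - 1*(-10)))*(y(79) + D(-90, 166)) = (-46/(136 - 140) + (-58 - 1*(-10)))*(4*79² + 68) = (-46/(-4) + (-58 + 10))*(4*6241 + 68) = (-46*(-¼) - 48)*(24964 + 68) = (23/2 - 48)*25032 = -73/2*25032 = -913668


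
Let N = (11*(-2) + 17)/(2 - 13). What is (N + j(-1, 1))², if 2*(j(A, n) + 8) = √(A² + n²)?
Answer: 13899/242 - 83*√2/11 ≈ 46.763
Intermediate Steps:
j(A, n) = -8 + √(A² + n²)/2
N = 5/11 (N = (-22 + 17)/(-11) = -5*(-1/11) = 5/11 ≈ 0.45455)
(N + j(-1, 1))² = (5/11 + (-8 + √((-1)² + 1²)/2))² = (5/11 + (-8 + √(1 + 1)/2))² = (5/11 + (-8 + √2/2))² = (-83/11 + √2/2)²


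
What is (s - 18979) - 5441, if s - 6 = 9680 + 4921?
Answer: -9813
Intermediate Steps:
s = 14607 (s = 6 + (9680 + 4921) = 6 + 14601 = 14607)
(s - 18979) - 5441 = (14607 - 18979) - 5441 = -4372 - 5441 = -9813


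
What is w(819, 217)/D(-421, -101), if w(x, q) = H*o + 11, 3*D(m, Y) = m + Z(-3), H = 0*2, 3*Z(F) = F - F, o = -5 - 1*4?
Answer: -33/421 ≈ -0.078385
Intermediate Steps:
o = -9 (o = -5 - 4 = -9)
Z(F) = 0 (Z(F) = (F - F)/3 = (⅓)*0 = 0)
H = 0
D(m, Y) = m/3 (D(m, Y) = (m + 0)/3 = m/3)
w(x, q) = 11 (w(x, q) = 0*(-9) + 11 = 0 + 11 = 11)
w(819, 217)/D(-421, -101) = 11/(((⅓)*(-421))) = 11/(-421/3) = 11*(-3/421) = -33/421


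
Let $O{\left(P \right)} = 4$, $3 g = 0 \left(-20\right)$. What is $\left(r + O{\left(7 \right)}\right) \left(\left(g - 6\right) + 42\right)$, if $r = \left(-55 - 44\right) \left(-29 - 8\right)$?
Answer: $132012$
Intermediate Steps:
$g = 0$ ($g = \frac{0 \left(-20\right)}{3} = \frac{1}{3} \cdot 0 = 0$)
$r = 3663$ ($r = \left(-99\right) \left(-37\right) = 3663$)
$\left(r + O{\left(7 \right)}\right) \left(\left(g - 6\right) + 42\right) = \left(3663 + 4\right) \left(\left(0 - 6\right) + 42\right) = 3667 \left(-6 + 42\right) = 3667 \cdot 36 = 132012$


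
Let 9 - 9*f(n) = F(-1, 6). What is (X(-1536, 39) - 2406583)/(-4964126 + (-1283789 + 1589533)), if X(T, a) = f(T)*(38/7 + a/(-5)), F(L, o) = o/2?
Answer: 252691381/489130110 ≈ 0.51661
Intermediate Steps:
F(L, o) = o/2 (F(L, o) = o*(1/2) = o/2)
f(n) = 2/3 (f(n) = 1 - 6/18 = 1 - 1/9*3 = 1 - 1/3 = 2/3)
X(T, a) = 76/21 - 2*a/15 (X(T, a) = 2*(38/7 + a/(-5))/3 = 2*(38*(1/7) + a*(-1/5))/3 = 2*(38/7 - a/5)/3 = 76/21 - 2*a/15)
(X(-1536, 39) - 2406583)/(-4964126 + (-1283789 + 1589533)) = ((76/21 - 2/15*39) - 2406583)/(-4964126 + (-1283789 + 1589533)) = ((76/21 - 26/5) - 2406583)/(-4964126 + 305744) = (-166/105 - 2406583)/(-4658382) = -252691381/105*(-1/4658382) = 252691381/489130110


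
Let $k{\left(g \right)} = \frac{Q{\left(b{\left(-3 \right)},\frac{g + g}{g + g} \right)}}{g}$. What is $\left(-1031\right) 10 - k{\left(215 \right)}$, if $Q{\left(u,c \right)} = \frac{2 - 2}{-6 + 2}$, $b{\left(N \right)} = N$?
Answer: $-10310$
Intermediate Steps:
$Q{\left(u,c \right)} = 0$ ($Q{\left(u,c \right)} = \frac{0}{-4} = 0 \left(- \frac{1}{4}\right) = 0$)
$k{\left(g \right)} = 0$ ($k{\left(g \right)} = \frac{0}{g} = 0$)
$\left(-1031\right) 10 - k{\left(215 \right)} = \left(-1031\right) 10 - 0 = -10310 + 0 = -10310$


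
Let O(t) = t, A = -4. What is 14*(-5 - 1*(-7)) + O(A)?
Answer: 24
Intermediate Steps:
14*(-5 - 1*(-7)) + O(A) = 14*(-5 - 1*(-7)) - 4 = 14*(-5 + 7) - 4 = 14*2 - 4 = 28 - 4 = 24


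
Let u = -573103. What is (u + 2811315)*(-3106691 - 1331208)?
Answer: -9932958796588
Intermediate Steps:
(u + 2811315)*(-3106691 - 1331208) = (-573103 + 2811315)*(-3106691 - 1331208) = 2238212*(-4437899) = -9932958796588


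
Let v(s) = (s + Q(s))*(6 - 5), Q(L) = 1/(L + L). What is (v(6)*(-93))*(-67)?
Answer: 151621/4 ≈ 37905.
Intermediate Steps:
Q(L) = 1/(2*L)
v(s) = s + 1/(2*s) (v(s) = (s + 1/(2*s))*(6 - 5) = (s + 1/(2*s))*1 = s + 1/(2*s))
(v(6)*(-93))*(-67) = ((6 + (½)/6)*(-93))*(-67) = ((6 + (½)*(⅙))*(-93))*(-67) = ((6 + 1/12)*(-93))*(-67) = ((73/12)*(-93))*(-67) = -2263/4*(-67) = 151621/4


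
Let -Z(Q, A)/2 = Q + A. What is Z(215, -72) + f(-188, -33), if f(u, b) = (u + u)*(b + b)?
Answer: 24530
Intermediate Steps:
Z(Q, A) = -2*A - 2*Q (Z(Q, A) = -2*(Q + A) = -2*(A + Q) = -2*A - 2*Q)
f(u, b) = 4*b*u (f(u, b) = (2*u)*(2*b) = 4*b*u)
Z(215, -72) + f(-188, -33) = (-2*(-72) - 2*215) + 4*(-33)*(-188) = (144 - 430) + 24816 = -286 + 24816 = 24530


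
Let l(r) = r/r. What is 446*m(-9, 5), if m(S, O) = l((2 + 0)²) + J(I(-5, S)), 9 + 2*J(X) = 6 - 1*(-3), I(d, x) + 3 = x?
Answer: 446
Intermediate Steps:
l(r) = 1
I(d, x) = -3 + x
J(X) = 0 (J(X) = -9/2 + (6 - 1*(-3))/2 = -9/2 + (6 + 3)/2 = -9/2 + (½)*9 = -9/2 + 9/2 = 0)
m(S, O) = 1 (m(S, O) = 1 + 0 = 1)
446*m(-9, 5) = 446*1 = 446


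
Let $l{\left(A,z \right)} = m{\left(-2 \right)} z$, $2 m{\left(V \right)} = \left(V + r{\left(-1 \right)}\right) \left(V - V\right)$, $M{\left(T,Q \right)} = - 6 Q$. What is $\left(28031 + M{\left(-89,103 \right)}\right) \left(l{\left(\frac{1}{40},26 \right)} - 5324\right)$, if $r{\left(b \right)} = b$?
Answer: $-145946812$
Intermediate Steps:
$m{\left(V \right)} = 0$ ($m{\left(V \right)} = \frac{\left(V - 1\right) \left(V - V\right)}{2} = \frac{\left(-1 + V\right) 0}{2} = \frac{1}{2} \cdot 0 = 0$)
$l{\left(A,z \right)} = 0$ ($l{\left(A,z \right)} = 0 z = 0$)
$\left(28031 + M{\left(-89,103 \right)}\right) \left(l{\left(\frac{1}{40},26 \right)} - 5324\right) = \left(28031 - 618\right) \left(0 - 5324\right) = \left(28031 - 618\right) \left(-5324\right) = 27413 \left(-5324\right) = -145946812$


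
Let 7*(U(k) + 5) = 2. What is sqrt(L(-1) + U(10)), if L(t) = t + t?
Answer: I*sqrt(329)/7 ≈ 2.5912*I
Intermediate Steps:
L(t) = 2*t
U(k) = -33/7 (U(k) = -5 + (1/7)*2 = -5 + 2/7 = -33/7)
sqrt(L(-1) + U(10)) = sqrt(2*(-1) - 33/7) = sqrt(-2 - 33/7) = sqrt(-47/7) = I*sqrt(329)/7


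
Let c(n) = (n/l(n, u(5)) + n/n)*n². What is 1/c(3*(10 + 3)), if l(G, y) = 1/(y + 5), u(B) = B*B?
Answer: 1/1781091 ≈ 5.6145e-7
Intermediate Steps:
u(B) = B²
l(G, y) = 1/(5 + y)
c(n) = n²*(1 + 30*n) (c(n) = (n/(1/(5 + 5²)) + n/n)*n² = (n/(1/(5 + 25)) + 1)*n² = (n/(1/30) + 1)*n² = (n*30 + 1)*n² = (30*n + 1)*n² = (1 + 30*n)*n² = n²*(1 + 30*n))
1/c(3*(10 + 3)) = 1/((3*(10 + 3))²*(1 + 30*(3*(10 + 3)))) = 1/((3*13)²*(1 + 30*(3*13))) = 1/(39²*(1 + 30*39)) = 1/(1521*(1 + 1170)) = 1/(1521*1171) = 1/1781091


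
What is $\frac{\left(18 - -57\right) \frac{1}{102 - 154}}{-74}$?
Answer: $\frac{75}{3848} \approx 0.019491$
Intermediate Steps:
$\frac{\left(18 - -57\right) \frac{1}{102 - 154}}{-74} = \frac{18 + 57}{-52} \left(- \frac{1}{74}\right) = 75 \left(- \frac{1}{52}\right) \left(- \frac{1}{74}\right) = \left(- \frac{75}{52}\right) \left(- \frac{1}{74}\right) = \frac{75}{3848}$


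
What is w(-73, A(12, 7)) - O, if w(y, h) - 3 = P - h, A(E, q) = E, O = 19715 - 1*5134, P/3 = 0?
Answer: -14590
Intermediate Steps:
P = 0 (P = 3*0 = 0)
O = 14581 (O = 19715 - 5134 = 14581)
w(y, h) = 3 - h (w(y, h) = 3 + (0 - h) = 3 - h)
w(-73, A(12, 7)) - O = (3 - 1*12) - 1*14581 = (3 - 12) - 14581 = -9 - 14581 = -14590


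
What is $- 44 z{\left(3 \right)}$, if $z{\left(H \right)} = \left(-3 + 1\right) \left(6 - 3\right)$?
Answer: $264$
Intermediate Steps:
$z{\left(H \right)} = -6$ ($z{\left(H \right)} = \left(-2\right) 3 = -6$)
$- 44 z{\left(3 \right)} = \left(-44\right) \left(-6\right) = 264$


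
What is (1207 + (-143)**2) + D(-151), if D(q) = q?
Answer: 21505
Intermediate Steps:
(1207 + (-143)**2) + D(-151) = (1207 + (-143)**2) - 151 = (1207 + 20449) - 151 = 21656 - 151 = 21505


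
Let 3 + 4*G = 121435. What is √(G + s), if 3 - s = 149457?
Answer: 2*I*√29774 ≈ 345.1*I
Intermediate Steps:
s = -149454 (s = 3 - 1*149457 = 3 - 149457 = -149454)
G = 30358 (G = -¾ + (¼)*121435 = -¾ + 121435/4 = 30358)
√(G + s) = √(30358 - 149454) = √(-119096) = 2*I*√29774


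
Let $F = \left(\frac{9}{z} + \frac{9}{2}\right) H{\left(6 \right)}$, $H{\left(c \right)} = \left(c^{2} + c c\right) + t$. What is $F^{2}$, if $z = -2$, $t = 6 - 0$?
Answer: $0$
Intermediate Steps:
$t = 6$ ($t = 6 + 0 = 6$)
$H{\left(c \right)} = 6 + 2 c^{2}$ ($H{\left(c \right)} = \left(c^{2} + c c\right) + 6 = \left(c^{2} + c^{2}\right) + 6 = 2 c^{2} + 6 = 6 + 2 c^{2}$)
$F = 0$ ($F = \left(\frac{9}{-2} + \frac{9}{2}\right) \left(6 + 2 \cdot 6^{2}\right) = \left(9 \left(- \frac{1}{2}\right) + 9 \cdot \frac{1}{2}\right) \left(6 + 2 \cdot 36\right) = \left(- \frac{9}{2} + \frac{9}{2}\right) \left(6 + 72\right) = 0 \cdot 78 = 0$)
$F^{2} = 0^{2} = 0$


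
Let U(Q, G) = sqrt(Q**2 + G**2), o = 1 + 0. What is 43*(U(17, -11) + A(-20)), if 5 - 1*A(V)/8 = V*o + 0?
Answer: 8600 + 43*sqrt(410) ≈ 9470.7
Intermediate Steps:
o = 1
U(Q, G) = sqrt(G**2 + Q**2)
A(V) = 40 - 8*V (A(V) = 40 - 8*(V*1 + 0) = 40 - 8*(V + 0) = 40 - 8*V)
43*(U(17, -11) + A(-20)) = 43*(sqrt((-11)**2 + 17**2) + (40 - 8*(-20))) = 43*(sqrt(121 + 289) + (40 + 160)) = 43*(sqrt(410) + 200) = 43*(200 + sqrt(410)) = 8600 + 43*sqrt(410)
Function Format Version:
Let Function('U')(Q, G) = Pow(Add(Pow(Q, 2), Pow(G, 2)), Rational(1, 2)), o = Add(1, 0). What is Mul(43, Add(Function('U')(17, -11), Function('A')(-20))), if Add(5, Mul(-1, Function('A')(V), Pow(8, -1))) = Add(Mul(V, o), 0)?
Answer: Add(8600, Mul(43, Pow(410, Rational(1, 2)))) ≈ 9470.7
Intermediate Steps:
o = 1
Function('U')(Q, G) = Pow(Add(Pow(G, 2), Pow(Q, 2)), Rational(1, 2))
Function('A')(V) = Add(40, Mul(-8, V)) (Function('A')(V) = Add(40, Mul(-8, Add(Mul(V, 1), 0))) = Add(40, Mul(-8, Add(V, 0))) = Add(40, Mul(-8, V)))
Mul(43, Add(Function('U')(17, -11), Function('A')(-20))) = Mul(43, Add(Pow(Add(Pow(-11, 2), Pow(17, 2)), Rational(1, 2)), Add(40, Mul(-8, -20)))) = Mul(43, Add(Pow(Add(121, 289), Rational(1, 2)), Add(40, 160))) = Mul(43, Add(Pow(410, Rational(1, 2)), 200)) = Mul(43, Add(200, Pow(410, Rational(1, 2)))) = Add(8600, Mul(43, Pow(410, Rational(1, 2))))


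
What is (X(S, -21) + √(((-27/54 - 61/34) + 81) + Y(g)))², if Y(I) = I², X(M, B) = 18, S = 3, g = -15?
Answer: (306 + √87771)²/289 ≈ 1255.1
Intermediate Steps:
(X(S, -21) + √(((-27/54 - 61/34) + 81) + Y(g)))² = (18 + √(((-27/54 - 61/34) + 81) + (-15)²))² = (18 + √(((-27*1/54 - 61*1/34) + 81) + 225))² = (18 + √(((-½ - 61/34) + 81) + 225))² = (18 + √((-39/17 + 81) + 225))² = (18 + √(1338/17 + 225))² = (18 + √(5163/17))² = (18 + √87771/17)²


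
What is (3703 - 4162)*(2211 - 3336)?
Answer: 516375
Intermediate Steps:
(3703 - 4162)*(2211 - 3336) = -459*(-1125) = 516375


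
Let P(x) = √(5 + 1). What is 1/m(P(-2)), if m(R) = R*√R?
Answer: 6^(¼)/6 ≈ 0.26085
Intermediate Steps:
P(x) = √6
m(R) = R^(3/2)
1/m(P(-2)) = 1/((√6)^(3/2)) = 1/(6^(¾)) = 6^(¼)/6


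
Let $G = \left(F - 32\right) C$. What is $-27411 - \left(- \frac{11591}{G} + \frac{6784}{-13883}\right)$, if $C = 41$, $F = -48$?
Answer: $- \frac{1248332540973}{45536240} \approx -27414.0$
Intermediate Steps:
$G = -3280$ ($G = \left(-48 - 32\right) 41 = \left(-80\right) 41 = -3280$)
$-27411 - \left(- \frac{11591}{G} + \frac{6784}{-13883}\right) = -27411 - \left(- \frac{11591}{-3280} + \frac{6784}{-13883}\right) = -27411 - \left(\left(-11591\right) \left(- \frac{1}{3280}\right) + 6784 \left(- \frac{1}{13883}\right)\right) = -27411 - \left(\frac{11591}{3280} - \frac{6784}{13883}\right) = -27411 - \frac{138666333}{45536240} = - \frac{1248332540973}{45536240}$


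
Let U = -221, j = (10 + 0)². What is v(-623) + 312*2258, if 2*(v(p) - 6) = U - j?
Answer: 1408683/2 ≈ 7.0434e+5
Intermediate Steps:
j = 100 (j = 10² = 100)
v(p) = -309/2 (v(p) = 6 + (-221 - 1*100)/2 = 6 + (-221 - 100)/2 = 6 + (½)*(-321) = 6 - 321/2 = -309/2)
v(-623) + 312*2258 = -309/2 + 312*2258 = -309/2 + 704496 = 1408683/2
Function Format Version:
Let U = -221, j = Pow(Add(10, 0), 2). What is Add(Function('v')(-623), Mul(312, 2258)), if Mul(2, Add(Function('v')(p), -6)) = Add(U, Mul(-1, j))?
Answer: Rational(1408683, 2) ≈ 7.0434e+5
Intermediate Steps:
j = 100 (j = Pow(10, 2) = 100)
Function('v')(p) = Rational(-309, 2) (Function('v')(p) = Add(6, Mul(Rational(1, 2), Add(-221, Mul(-1, 100)))) = Add(6, Mul(Rational(1, 2), Add(-221, -100))) = Add(6, Mul(Rational(1, 2), -321)) = Add(6, Rational(-321, 2)) = Rational(-309, 2))
Add(Function('v')(-623), Mul(312, 2258)) = Add(Rational(-309, 2), Mul(312, 2258)) = Add(Rational(-309, 2), 704496) = Rational(1408683, 2)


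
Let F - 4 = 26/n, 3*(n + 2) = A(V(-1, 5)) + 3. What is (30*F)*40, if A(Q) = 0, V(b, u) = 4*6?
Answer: -26400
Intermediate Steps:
V(b, u) = 24
n = -1 (n = -2 + (0 + 3)/3 = -2 + (⅓)*3 = -2 + 1 = -1)
F = -22 (F = 4 + 26/(-1) = 4 + 26*(-1) = 4 - 26 = -22)
(30*F)*40 = (30*(-22))*40 = -660*40 = -26400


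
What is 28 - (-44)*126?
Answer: 5572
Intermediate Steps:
28 - (-44)*126 = 28 - 44*(-126) = 28 + 5544 = 5572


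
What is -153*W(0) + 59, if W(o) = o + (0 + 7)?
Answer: -1012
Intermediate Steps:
W(o) = 7 + o (W(o) = o + 7 = 7 + o)
-153*W(0) + 59 = -153*(7 + 0) + 59 = -153*7 + 59 = -1071 + 59 = -1012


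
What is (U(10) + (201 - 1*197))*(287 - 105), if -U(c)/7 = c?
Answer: -12012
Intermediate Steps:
U(c) = -7*c
(U(10) + (201 - 1*197))*(287 - 105) = (-7*10 + (201 - 1*197))*(287 - 105) = (-70 + (201 - 197))*182 = (-70 + 4)*182 = -66*182 = -12012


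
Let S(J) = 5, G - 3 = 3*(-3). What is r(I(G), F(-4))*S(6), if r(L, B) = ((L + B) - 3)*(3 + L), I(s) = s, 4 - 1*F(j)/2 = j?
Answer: -105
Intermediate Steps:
F(j) = 8 - 2*j
G = -6 (G = 3 + 3*(-3) = 3 - 9 = -6)
r(L, B) = (3 + L)*(-3 + B + L) (r(L, B) = ((B + L) - 3)*(3 + L) = (-3 + B + L)*(3 + L) = (3 + L)*(-3 + B + L))
r(I(G), F(-4))*S(6) = (-9 + (-6)**2 + 3*(8 - 2*(-4)) + (8 - 2*(-4))*(-6))*5 = (-9 + 36 + 3*(8 + 8) + (8 + 8)*(-6))*5 = (-9 + 36 + 3*16 + 16*(-6))*5 = (-9 + 36 + 48 - 96)*5 = -21*5 = -105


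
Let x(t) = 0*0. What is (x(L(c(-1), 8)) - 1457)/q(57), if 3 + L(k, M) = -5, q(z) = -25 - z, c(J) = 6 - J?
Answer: 1457/82 ≈ 17.768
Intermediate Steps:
L(k, M) = -8 (L(k, M) = -3 - 5 = -8)
x(t) = 0
(x(L(c(-1), 8)) - 1457)/q(57) = (0 - 1457)/(-25 - 1*57) = -1457/(-25 - 57) = -1457/(-82) = -1457*(-1/82) = 1457/82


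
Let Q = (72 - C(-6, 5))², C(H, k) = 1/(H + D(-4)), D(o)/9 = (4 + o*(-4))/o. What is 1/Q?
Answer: 2601/13490929 ≈ 0.00019280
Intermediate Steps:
D(o) = 9*(4 - 4*o)/o (D(o) = 9*((4 + o*(-4))/o) = 9*((4 - 4*o)/o) = 9*(4 - 4*o)/o)
C(H, k) = 1/(-45 + H) (C(H, k) = 1/(H + (-36 + 36/(-4))) = 1/(H + (-36 + 36*(-¼))) = 1/(H + (-36 - 9)) = 1/(H - 45) = 1/(-45 + H))
Q = 13490929/2601 (Q = (72 - 1/(-45 - 6))² = (72 - 1/(-51))² = (72 - 1*(-1/51))² = (72 + 1/51)² = (3673/51)² = 13490929/2601 ≈ 5186.8)
1/Q = 1/(13490929/2601) = 2601/13490929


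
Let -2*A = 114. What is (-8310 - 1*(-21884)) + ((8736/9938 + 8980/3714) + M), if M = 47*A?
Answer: 100563304721/9227433 ≈ 10898.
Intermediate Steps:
A = -57 (A = -½*114 = -57)
M = -2679 (M = 47*(-57) = -2679)
(-8310 - 1*(-21884)) + ((8736/9938 + 8980/3714) + M) = (-8310 - 1*(-21884)) + ((8736/9938 + 8980/3714) - 2679) = (-8310 + 21884) + ((8736*(1/9938) + 8980*(1/3714)) - 2679) = 13574 + ((4368/4969 + 4490/1857) - 2679) = 13574 + (30422186/9227433 - 2679) = 13574 - 24689870821/9227433 = 100563304721/9227433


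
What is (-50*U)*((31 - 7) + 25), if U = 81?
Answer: -198450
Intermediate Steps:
(-50*U)*((31 - 7) + 25) = (-50*81)*((31 - 7) + 25) = -4050*(24 + 25) = -4050*49 = -198450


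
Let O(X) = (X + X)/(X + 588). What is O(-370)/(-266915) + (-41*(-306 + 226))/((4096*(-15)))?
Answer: -238511795/4468797696 ≈ -0.053373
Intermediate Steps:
O(X) = 2*X/(588 + X) (O(X) = (2*X)/(588 + X) = 2*X/(588 + X))
O(-370)/(-266915) + (-41*(-306 + 226))/((4096*(-15))) = (2*(-370)/(588 - 370))/(-266915) + (-41*(-306 + 226))/((4096*(-15))) = (2*(-370)/218)*(-1/266915) - 41*(-80)/(-61440) = (2*(-370)*(1/218))*(-1/266915) + 3280*(-1/61440) = -370/109*(-1/266915) - 41/768 = 74/5818747 - 41/768 = -238511795/4468797696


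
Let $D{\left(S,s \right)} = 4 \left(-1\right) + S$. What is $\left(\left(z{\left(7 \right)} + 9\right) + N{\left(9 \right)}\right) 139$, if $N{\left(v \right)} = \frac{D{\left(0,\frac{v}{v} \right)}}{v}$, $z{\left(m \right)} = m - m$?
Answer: $\frac{10703}{9} \approx 1189.2$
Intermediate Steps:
$z{\left(m \right)} = 0$
$D{\left(S,s \right)} = -4 + S$
$N{\left(v \right)} = - \frac{4}{v}$ ($N{\left(v \right)} = \frac{-4 + 0}{v} = - \frac{4}{v}$)
$\left(\left(z{\left(7 \right)} + 9\right) + N{\left(9 \right)}\right) 139 = \left(\left(0 + 9\right) - \frac{4}{9}\right) 139 = \left(9 - \frac{4}{9}\right) 139 = \frac{77}{9} \cdot 139 = \frac{10703}{9}$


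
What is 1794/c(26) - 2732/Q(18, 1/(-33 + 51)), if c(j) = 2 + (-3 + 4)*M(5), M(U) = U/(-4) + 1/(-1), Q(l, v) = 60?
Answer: -108323/15 ≈ -7221.5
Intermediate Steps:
M(U) = -1 - U/4 (M(U) = U*(-¼) + 1*(-1) = -U/4 - 1 = -1 - U/4)
c(j) = -¼ (c(j) = 2 + (-3 + 4)*(-1 - ¼*5) = 2 + 1*(-1 - 5/4) = 2 + 1*(-9/4) = 2 - 9/4 = -¼)
1794/c(26) - 2732/Q(18, 1/(-33 + 51)) = 1794/(-¼) - 2732/60 = 1794*(-4) - 2732*1/60 = -7176 - 683/15 = -108323/15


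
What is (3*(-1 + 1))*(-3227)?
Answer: 0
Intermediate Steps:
(3*(-1 + 1))*(-3227) = (3*0)*(-3227) = 0*(-3227) = 0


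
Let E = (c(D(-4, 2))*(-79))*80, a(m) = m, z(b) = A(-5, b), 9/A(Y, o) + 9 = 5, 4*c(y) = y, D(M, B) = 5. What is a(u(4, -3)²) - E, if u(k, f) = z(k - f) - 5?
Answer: 127241/16 ≈ 7952.6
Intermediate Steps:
c(y) = y/4
A(Y, o) = -9/4 (A(Y, o) = 9/(-9 + 5) = 9/(-4) = 9*(-¼) = -9/4)
z(b) = -9/4
u(k, f) = -29/4 (u(k, f) = -9/4 - 5 = -29/4)
E = -7900 (E = (((¼)*5)*(-79))*80 = ((5/4)*(-79))*80 = -395/4*80 = -7900)
a(u(4, -3)²) - E = (-29/4)² - 1*(-7900) = 841/16 + 7900 = 127241/16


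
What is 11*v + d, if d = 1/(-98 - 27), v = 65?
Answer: 89374/125 ≈ 714.99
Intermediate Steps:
d = -1/125 (d = 1/(-125) = -1/125 ≈ -0.0080000)
11*v + d = 11*65 - 1/125 = 715 - 1/125 = 89374/125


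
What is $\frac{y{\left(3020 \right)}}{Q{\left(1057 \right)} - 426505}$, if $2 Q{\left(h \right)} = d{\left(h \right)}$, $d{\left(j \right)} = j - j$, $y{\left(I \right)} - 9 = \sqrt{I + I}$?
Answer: $- \frac{9}{426505} - \frac{2 \sqrt{1510}}{426505} \approx -0.00020332$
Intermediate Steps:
$y{\left(I \right)} = 9 + \sqrt{2} \sqrt{I}$ ($y{\left(I \right)} = 9 + \sqrt{I + I} = 9 + \sqrt{2 I} = 9 + \sqrt{2} \sqrt{I}$)
$d{\left(j \right)} = 0$
$Q{\left(h \right)} = 0$ ($Q{\left(h \right)} = \frac{1}{2} \cdot 0 = 0$)
$\frac{y{\left(3020 \right)}}{Q{\left(1057 \right)} - 426505} = \frac{9 + \sqrt{2} \sqrt{3020}}{0 - 426505} = \frac{9 + \sqrt{2} \cdot 2 \sqrt{755}}{-426505} = \left(9 + 2 \sqrt{1510}\right) \left(- \frac{1}{426505}\right) = - \frac{9}{426505} - \frac{2 \sqrt{1510}}{426505}$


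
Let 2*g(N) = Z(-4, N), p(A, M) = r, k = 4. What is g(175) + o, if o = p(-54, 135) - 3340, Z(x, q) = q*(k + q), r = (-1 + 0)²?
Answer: 24647/2 ≈ 12324.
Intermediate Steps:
r = 1 (r = (-1)² = 1)
Z(x, q) = q*(4 + q)
p(A, M) = 1
g(N) = N*(4 + N)/2 (g(N) = (N*(4 + N))/2 = N*(4 + N)/2)
o = -3339 (o = 1 - 3340 = -3339)
g(175) + o = (½)*175*(4 + 175) - 3339 = (½)*175*179 - 3339 = 31325/2 - 3339 = 24647/2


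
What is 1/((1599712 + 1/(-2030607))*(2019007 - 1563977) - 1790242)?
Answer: 2030607/1478109621571883596 ≈ 1.3738e-12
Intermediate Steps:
1/((1599712 + 1/(-2030607))*(2019007 - 1563977) - 1790242) = 1/((1599712 - 1/2030607)*455030 - 1790242) = 1/((3248386385183/2030607)*455030 - 1790242) = 1/(1478113256849820490/2030607 - 1790242) = 1/(1478109621571883596/2030607) = 2030607/1478109621571883596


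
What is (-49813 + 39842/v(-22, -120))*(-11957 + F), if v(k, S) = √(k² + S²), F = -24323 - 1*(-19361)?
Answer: 51072911568/61 ≈ 8.3726e+8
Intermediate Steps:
F = -4962 (F = -24323 + 19361 = -4962)
v(k, S) = √(S² + k²)
(-49813 + 39842/v(-22, -120))*(-11957 + F) = (-49813 + 39842/(√((-120)² + (-22)²)))*(-11957 - 4962) = (-49813 + 39842/(√(14400 + 484)))*(-16919) = (-49813 + 39842/(√14884))*(-16919) = (-49813 + 39842/122)*(-16919) = (-49813 + 39842*(1/122))*(-16919) = (-49813 + 19921/61)*(-16919) = -3018672/61*(-16919) = 51072911568/61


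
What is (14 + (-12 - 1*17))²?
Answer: 225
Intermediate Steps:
(14 + (-12 - 1*17))² = (14 + (-12 - 17))² = (14 - 29)² = (-15)² = 225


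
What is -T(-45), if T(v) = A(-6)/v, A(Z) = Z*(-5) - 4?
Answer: 26/45 ≈ 0.57778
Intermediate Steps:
A(Z) = -4 - 5*Z (A(Z) = -5*Z - 4 = -4 - 5*Z)
T(v) = 26/v (T(v) = (-4 - 5*(-6))/v = (-4 + 30)/v = 26/v)
-T(-45) = -26/(-45) = -26*(-1)/45 = -1*(-26/45) = 26/45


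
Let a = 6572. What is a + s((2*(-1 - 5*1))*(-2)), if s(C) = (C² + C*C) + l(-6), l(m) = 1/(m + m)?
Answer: 92687/12 ≈ 7723.9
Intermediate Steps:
l(m) = 1/(2*m)
s(C) = -1/12 + 2*C² (s(C) = (C² + C*C) + (½)/(-6) = (C² + C²) + (½)*(-⅙) = 2*C² - 1/12 = -1/12 + 2*C²)
a + s((2*(-1 - 5*1))*(-2)) = 6572 + (-1/12 + 2*((2*(-1 - 5*1))*(-2))²) = 6572 + (-1/12 + 2*((2*(-1 - 5))*(-2))²) = 6572 + (-1/12 + 2*((2*(-6))*(-2))²) = 6572 + (-1/12 + 2*(-12*(-2))²) = 6572 + (-1/12 + 2*24²) = 6572 + (-1/12 + 2*576) = 6572 + (-1/12 + 1152) = 6572 + 13823/12 = 92687/12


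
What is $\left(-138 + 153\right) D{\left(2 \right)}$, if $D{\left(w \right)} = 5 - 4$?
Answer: $15$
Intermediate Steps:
$D{\left(w \right)} = 1$ ($D{\left(w \right)} = 5 - 4 = 1$)
$\left(-138 + 153\right) D{\left(2 \right)} = \left(-138 + 153\right) 1 = 15 \cdot 1 = 15$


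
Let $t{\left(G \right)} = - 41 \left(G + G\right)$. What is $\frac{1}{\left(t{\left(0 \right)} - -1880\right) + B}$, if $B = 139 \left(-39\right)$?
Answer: $- \frac{1}{3541} \approx -0.00028241$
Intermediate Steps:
$B = -5421$
$t{\left(G \right)} = - 82 G$ ($t{\left(G \right)} = - 41 \cdot 2 G = - 82 G$)
$\frac{1}{\left(t{\left(0 \right)} - -1880\right) + B} = \frac{1}{\left(\left(-82\right) 0 - -1880\right) - 5421} = \frac{1}{\left(0 + 1880\right) - 5421} = \frac{1}{1880 - 5421} = \frac{1}{-3541} = - \frac{1}{3541}$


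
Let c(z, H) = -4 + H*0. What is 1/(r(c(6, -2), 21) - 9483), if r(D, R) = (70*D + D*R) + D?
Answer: -1/9851 ≈ -0.00010151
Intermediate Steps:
c(z, H) = -4 (c(z, H) = -4 + 0 = -4)
r(D, R) = 71*D + D*R
1/(r(c(6, -2), 21) - 9483) = 1/(-4*(71 + 21) - 9483) = 1/(-4*92 - 9483) = 1/(-368 - 9483) = 1/(-9851) = -1/9851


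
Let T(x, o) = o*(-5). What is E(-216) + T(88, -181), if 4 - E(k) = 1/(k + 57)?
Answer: 144532/159 ≈ 909.01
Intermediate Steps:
T(x, o) = -5*o
E(k) = 4 - 1/(57 + k) (E(k) = 4 - 1/(k + 57) = 4 - 1/(57 + k))
E(-216) + T(88, -181) = (227 + 4*(-216))/(57 - 216) - 5*(-181) = (227 - 864)/(-159) + 905 = -1/159*(-637) + 905 = 637/159 + 905 = 144532/159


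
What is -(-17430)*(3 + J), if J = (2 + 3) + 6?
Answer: 244020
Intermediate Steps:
J = 11 (J = 5 + 6 = 11)
-(-17430)*(3 + J) = -(-17430)*(3 + 11) = -(-17430)*14 = -3486*(-70) = 244020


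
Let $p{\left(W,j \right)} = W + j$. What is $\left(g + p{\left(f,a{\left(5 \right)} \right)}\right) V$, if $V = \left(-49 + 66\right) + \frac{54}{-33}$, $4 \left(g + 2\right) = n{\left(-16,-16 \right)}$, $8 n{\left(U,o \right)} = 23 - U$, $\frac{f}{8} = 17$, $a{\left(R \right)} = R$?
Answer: $\frac{758303}{352} \approx 2154.3$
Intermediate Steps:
$f = 136$ ($f = 8 \cdot 17 = 136$)
$n{\left(U,o \right)} = \frac{23}{8} - \frac{U}{8}$ ($n{\left(U,o \right)} = \frac{23 - U}{8} = \frac{23}{8} - \frac{U}{8}$)
$g = - \frac{25}{32}$ ($g = -2 + \frac{\frac{23}{8} - -2}{4} = -2 + \frac{\frac{23}{8} + 2}{4} = -2 + \frac{1}{4} \cdot \frac{39}{8} = -2 + \frac{39}{32} = - \frac{25}{32} \approx -0.78125$)
$V = \frac{169}{11}$ ($V = 17 + 54 \left(- \frac{1}{33}\right) = 17 - \frac{18}{11} = \frac{169}{11} \approx 15.364$)
$\left(g + p{\left(f,a{\left(5 \right)} \right)}\right) V = \left(- \frac{25}{32} + \left(136 + 5\right)\right) \frac{169}{11} = \left(- \frac{25}{32} + 141\right) \frac{169}{11} = \frac{4487}{32} \cdot \frac{169}{11} = \frac{758303}{352}$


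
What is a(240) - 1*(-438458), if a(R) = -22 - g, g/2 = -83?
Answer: 438602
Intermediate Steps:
g = -166 (g = 2*(-83) = -166)
a(R) = 144 (a(R) = -22 - 1*(-166) = -22 + 166 = 144)
a(240) - 1*(-438458) = 144 - 1*(-438458) = 144 + 438458 = 438602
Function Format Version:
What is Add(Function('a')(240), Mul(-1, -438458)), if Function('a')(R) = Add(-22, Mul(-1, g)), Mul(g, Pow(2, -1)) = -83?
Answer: 438602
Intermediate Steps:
g = -166 (g = Mul(2, -83) = -166)
Function('a')(R) = 144 (Function('a')(R) = Add(-22, Mul(-1, -166)) = Add(-22, 166) = 144)
Add(Function('a')(240), Mul(-1, -438458)) = Add(144, Mul(-1, -438458)) = Add(144, 438458) = 438602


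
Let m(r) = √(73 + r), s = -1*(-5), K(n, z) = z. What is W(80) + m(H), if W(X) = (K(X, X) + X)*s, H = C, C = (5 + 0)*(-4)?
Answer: 800 + √53 ≈ 807.28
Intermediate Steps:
C = -20 (C = 5*(-4) = -20)
H = -20
s = 5
W(X) = 10*X (W(X) = (X + X)*5 = (2*X)*5 = 10*X)
W(80) + m(H) = 10*80 + √(73 - 20) = 800 + √53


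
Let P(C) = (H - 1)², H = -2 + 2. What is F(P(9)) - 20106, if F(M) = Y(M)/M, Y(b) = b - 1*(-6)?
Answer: -20099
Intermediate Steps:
Y(b) = 6 + b (Y(b) = b + 6 = 6 + b)
H = 0
P(C) = 1 (P(C) = (0 - 1)² = (-1)² = 1)
F(M) = (6 + M)/M
F(P(9)) - 20106 = (6 + 1)/1 - 20106 = 1*7 - 20106 = 7 - 20106 = -20099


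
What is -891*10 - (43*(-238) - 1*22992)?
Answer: 24316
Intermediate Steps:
-891*10 - (43*(-238) - 1*22992) = -8910 - (-10234 - 22992) = -8910 - 1*(-33226) = -8910 + 33226 = 24316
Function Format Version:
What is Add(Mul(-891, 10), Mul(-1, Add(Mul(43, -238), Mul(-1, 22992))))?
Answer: 24316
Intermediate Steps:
Add(Mul(-891, 10), Mul(-1, Add(Mul(43, -238), Mul(-1, 22992)))) = Add(-8910, Mul(-1, Add(-10234, -22992))) = Add(-8910, Mul(-1, -33226)) = Add(-8910, 33226) = 24316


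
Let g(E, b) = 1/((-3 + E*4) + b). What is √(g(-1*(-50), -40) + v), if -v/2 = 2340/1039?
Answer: I*√119686770683/163123 ≈ 2.1208*I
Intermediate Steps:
v = -4680/1039 ≈ -4.5043
g(E, b) = 1/(-3 + b + 4*E) (g(E, b) = 1/((-3 + 4*E) + b) = 1/(-3 + b + 4*E))
√(g(-1*(-50), -40) + v) = √(1/(-3 - 40 + 4*(-1*(-50))) - 4680/1039) = √(1/(-3 - 40 + 4*50) - 4680/1039) = √(1/(-3 - 40 + 200) - 4680/1039) = √(1/157 - 4680/1039) = √(-733721/163123) = I*√119686770683/163123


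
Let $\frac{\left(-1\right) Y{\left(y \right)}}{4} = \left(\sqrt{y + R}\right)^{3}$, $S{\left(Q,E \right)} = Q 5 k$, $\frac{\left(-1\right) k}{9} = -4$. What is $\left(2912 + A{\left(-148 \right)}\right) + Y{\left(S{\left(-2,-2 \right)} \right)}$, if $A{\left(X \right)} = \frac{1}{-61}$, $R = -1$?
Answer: $\frac{177631}{61} + 27436 i \approx 2912.0 + 27436.0 i$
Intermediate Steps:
$k = 36$ ($k = \left(-9\right) \left(-4\right) = 36$)
$S{\left(Q,E \right)} = 180 Q$ ($S{\left(Q,E \right)} = Q 5 \cdot 36 = 5 Q 36 = 180 Q$)
$Y{\left(y \right)} = - 4 \left(-1 + y\right)^{\frac{3}{2}}$ ($Y{\left(y \right)} = - 4 \left(\sqrt{y - 1}\right)^{3} = - 4 \left(\sqrt{-1 + y}\right)^{3} = - 4 \left(-1 + y\right)^{\frac{3}{2}}$)
$A{\left(X \right)} = - \frac{1}{61}$
$\left(2912 + A{\left(-148 \right)}\right) + Y{\left(S{\left(-2,-2 \right)} \right)} = \left(2912 - \frac{1}{61}\right) - 4 \left(-1 + 180 \left(-2\right)\right)^{\frac{3}{2}} = \frac{177631}{61} - 4 \left(-1 - 360\right)^{\frac{3}{2}} = \frac{177631}{61} - 4 \left(-361\right)^{\frac{3}{2}} = \frac{177631}{61} - 4 \left(- 6859 i\right) = \frac{177631}{61} + 27436 i$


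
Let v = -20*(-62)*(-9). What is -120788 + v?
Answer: -131948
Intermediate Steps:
v = -11160 (v = 1240*(-9) = -11160)
-120788 + v = -120788 - 11160 = -131948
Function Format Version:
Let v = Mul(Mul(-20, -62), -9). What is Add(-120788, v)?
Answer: -131948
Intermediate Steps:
v = -11160 (v = Mul(1240, -9) = -11160)
Add(-120788, v) = Add(-120788, -11160) = -131948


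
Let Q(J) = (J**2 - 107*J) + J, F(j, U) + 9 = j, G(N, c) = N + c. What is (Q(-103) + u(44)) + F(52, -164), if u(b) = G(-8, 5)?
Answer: 21567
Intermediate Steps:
F(j, U) = -9 + j
u(b) = -3 (u(b) = -8 + 5 = -3)
Q(J) = J**2 - 106*J
(Q(-103) + u(44)) + F(52, -164) = (-103*(-106 - 103) - 3) + (-9 + 52) = (-103*(-209) - 3) + 43 = (21527 - 3) + 43 = 21524 + 43 = 21567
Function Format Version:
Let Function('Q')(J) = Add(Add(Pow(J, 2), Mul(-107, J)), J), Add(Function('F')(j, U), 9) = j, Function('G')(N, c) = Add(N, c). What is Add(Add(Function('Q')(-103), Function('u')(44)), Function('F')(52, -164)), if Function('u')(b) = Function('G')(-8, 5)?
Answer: 21567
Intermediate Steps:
Function('F')(j, U) = Add(-9, j)
Function('u')(b) = -3 (Function('u')(b) = Add(-8, 5) = -3)
Function('Q')(J) = Add(Pow(J, 2), Mul(-106, J))
Add(Add(Function('Q')(-103), Function('u')(44)), Function('F')(52, -164)) = Add(Add(Mul(-103, Add(-106, -103)), -3), Add(-9, 52)) = Add(Add(Mul(-103, -209), -3), 43) = Add(Add(21527, -3), 43) = Add(21524, 43) = 21567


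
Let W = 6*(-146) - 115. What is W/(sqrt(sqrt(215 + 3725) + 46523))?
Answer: -991/sqrt(46523 + 2*sqrt(985)) ≈ -4.5914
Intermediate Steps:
W = -991 (W = -876 - 115 = -991)
W/(sqrt(sqrt(215 + 3725) + 46523)) = -991/sqrt(sqrt(215 + 3725) + 46523) = -991/sqrt(sqrt(3940) + 46523) = -991/sqrt(2*sqrt(985) + 46523) = -991/sqrt(46523 + 2*sqrt(985))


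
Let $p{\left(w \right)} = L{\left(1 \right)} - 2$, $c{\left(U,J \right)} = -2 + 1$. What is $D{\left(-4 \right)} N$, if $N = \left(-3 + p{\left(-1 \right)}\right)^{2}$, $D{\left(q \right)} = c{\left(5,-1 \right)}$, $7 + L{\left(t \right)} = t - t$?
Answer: $-144$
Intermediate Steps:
$L{\left(t \right)} = -7$ ($L{\left(t \right)} = -7 + \left(t - t\right) = -7 + 0 = -7$)
$c{\left(U,J \right)} = -1$
$D{\left(q \right)} = -1$
$p{\left(w \right)} = -9$ ($p{\left(w \right)} = -7 - 2 = -9$)
$N = 144$ ($N = \left(-3 - 9\right)^{2} = \left(-12\right)^{2} = 144$)
$D{\left(-4 \right)} N = \left(-1\right) 144 = -144$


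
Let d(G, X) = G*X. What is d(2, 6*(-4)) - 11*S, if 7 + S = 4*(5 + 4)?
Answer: -367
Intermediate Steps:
S = 29 (S = -7 + 4*(5 + 4) = -7 + 4*9 = -7 + 36 = 29)
d(2, 6*(-4)) - 11*S = 2*(6*(-4)) - 11*29 = 2*(-24) - 319 = -48 - 319 = -367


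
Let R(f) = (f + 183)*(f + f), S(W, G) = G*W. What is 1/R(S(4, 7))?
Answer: 1/11816 ≈ 8.4631e-5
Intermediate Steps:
R(f) = 2*f*(183 + f) (R(f) = (183 + f)*(2*f) = 2*f*(183 + f))
1/R(S(4, 7)) = 1/(2*(7*4)*(183 + 7*4)) = 1/(2*28*(183 + 28)) = 1/(2*28*211) = 1/11816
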